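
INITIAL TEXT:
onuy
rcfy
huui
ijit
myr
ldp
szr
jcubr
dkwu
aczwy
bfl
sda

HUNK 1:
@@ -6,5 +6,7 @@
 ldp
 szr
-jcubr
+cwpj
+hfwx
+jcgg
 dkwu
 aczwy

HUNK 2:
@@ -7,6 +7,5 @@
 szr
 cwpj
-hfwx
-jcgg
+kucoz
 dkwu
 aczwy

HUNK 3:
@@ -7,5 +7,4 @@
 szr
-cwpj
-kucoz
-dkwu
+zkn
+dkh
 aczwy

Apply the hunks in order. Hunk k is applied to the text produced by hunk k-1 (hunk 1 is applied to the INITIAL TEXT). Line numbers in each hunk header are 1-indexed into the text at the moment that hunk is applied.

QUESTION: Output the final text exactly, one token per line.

Hunk 1: at line 6 remove [jcubr] add [cwpj,hfwx,jcgg] -> 14 lines: onuy rcfy huui ijit myr ldp szr cwpj hfwx jcgg dkwu aczwy bfl sda
Hunk 2: at line 7 remove [hfwx,jcgg] add [kucoz] -> 13 lines: onuy rcfy huui ijit myr ldp szr cwpj kucoz dkwu aczwy bfl sda
Hunk 3: at line 7 remove [cwpj,kucoz,dkwu] add [zkn,dkh] -> 12 lines: onuy rcfy huui ijit myr ldp szr zkn dkh aczwy bfl sda

Answer: onuy
rcfy
huui
ijit
myr
ldp
szr
zkn
dkh
aczwy
bfl
sda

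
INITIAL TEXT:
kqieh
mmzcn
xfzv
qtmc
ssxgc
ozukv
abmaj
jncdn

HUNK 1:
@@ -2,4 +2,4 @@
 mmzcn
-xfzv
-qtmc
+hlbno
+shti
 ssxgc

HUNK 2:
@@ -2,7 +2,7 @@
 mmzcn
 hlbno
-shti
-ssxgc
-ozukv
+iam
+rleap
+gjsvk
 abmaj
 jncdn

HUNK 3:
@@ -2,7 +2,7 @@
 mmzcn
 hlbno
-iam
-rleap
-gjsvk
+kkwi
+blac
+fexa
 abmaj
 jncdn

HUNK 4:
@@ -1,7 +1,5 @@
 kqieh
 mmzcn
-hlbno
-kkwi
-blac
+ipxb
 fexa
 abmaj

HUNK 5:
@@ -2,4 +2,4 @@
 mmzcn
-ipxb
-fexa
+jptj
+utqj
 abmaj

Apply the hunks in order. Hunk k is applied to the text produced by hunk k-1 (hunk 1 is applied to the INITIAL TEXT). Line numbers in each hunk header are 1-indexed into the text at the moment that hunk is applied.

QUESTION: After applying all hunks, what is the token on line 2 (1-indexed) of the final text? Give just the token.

Hunk 1: at line 2 remove [xfzv,qtmc] add [hlbno,shti] -> 8 lines: kqieh mmzcn hlbno shti ssxgc ozukv abmaj jncdn
Hunk 2: at line 2 remove [shti,ssxgc,ozukv] add [iam,rleap,gjsvk] -> 8 lines: kqieh mmzcn hlbno iam rleap gjsvk abmaj jncdn
Hunk 3: at line 2 remove [iam,rleap,gjsvk] add [kkwi,blac,fexa] -> 8 lines: kqieh mmzcn hlbno kkwi blac fexa abmaj jncdn
Hunk 4: at line 1 remove [hlbno,kkwi,blac] add [ipxb] -> 6 lines: kqieh mmzcn ipxb fexa abmaj jncdn
Hunk 5: at line 2 remove [ipxb,fexa] add [jptj,utqj] -> 6 lines: kqieh mmzcn jptj utqj abmaj jncdn
Final line 2: mmzcn

Answer: mmzcn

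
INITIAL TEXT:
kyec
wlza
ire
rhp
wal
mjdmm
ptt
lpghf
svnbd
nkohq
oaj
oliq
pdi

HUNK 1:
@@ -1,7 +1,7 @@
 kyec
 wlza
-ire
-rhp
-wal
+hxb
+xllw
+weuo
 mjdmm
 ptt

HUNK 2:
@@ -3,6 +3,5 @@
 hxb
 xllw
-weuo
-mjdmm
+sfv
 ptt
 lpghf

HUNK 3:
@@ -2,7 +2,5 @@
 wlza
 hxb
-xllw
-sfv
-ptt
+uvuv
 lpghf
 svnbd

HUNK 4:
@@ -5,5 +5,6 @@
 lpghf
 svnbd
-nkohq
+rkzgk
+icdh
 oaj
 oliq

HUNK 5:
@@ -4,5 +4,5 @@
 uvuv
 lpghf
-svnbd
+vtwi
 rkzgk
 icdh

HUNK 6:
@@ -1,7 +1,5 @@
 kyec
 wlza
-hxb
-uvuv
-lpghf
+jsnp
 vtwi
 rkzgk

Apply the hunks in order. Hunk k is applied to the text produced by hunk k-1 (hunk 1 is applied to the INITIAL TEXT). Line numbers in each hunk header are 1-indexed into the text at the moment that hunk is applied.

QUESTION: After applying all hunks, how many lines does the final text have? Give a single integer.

Answer: 9

Derivation:
Hunk 1: at line 1 remove [ire,rhp,wal] add [hxb,xllw,weuo] -> 13 lines: kyec wlza hxb xllw weuo mjdmm ptt lpghf svnbd nkohq oaj oliq pdi
Hunk 2: at line 3 remove [weuo,mjdmm] add [sfv] -> 12 lines: kyec wlza hxb xllw sfv ptt lpghf svnbd nkohq oaj oliq pdi
Hunk 3: at line 2 remove [xllw,sfv,ptt] add [uvuv] -> 10 lines: kyec wlza hxb uvuv lpghf svnbd nkohq oaj oliq pdi
Hunk 4: at line 5 remove [nkohq] add [rkzgk,icdh] -> 11 lines: kyec wlza hxb uvuv lpghf svnbd rkzgk icdh oaj oliq pdi
Hunk 5: at line 4 remove [svnbd] add [vtwi] -> 11 lines: kyec wlza hxb uvuv lpghf vtwi rkzgk icdh oaj oliq pdi
Hunk 6: at line 1 remove [hxb,uvuv,lpghf] add [jsnp] -> 9 lines: kyec wlza jsnp vtwi rkzgk icdh oaj oliq pdi
Final line count: 9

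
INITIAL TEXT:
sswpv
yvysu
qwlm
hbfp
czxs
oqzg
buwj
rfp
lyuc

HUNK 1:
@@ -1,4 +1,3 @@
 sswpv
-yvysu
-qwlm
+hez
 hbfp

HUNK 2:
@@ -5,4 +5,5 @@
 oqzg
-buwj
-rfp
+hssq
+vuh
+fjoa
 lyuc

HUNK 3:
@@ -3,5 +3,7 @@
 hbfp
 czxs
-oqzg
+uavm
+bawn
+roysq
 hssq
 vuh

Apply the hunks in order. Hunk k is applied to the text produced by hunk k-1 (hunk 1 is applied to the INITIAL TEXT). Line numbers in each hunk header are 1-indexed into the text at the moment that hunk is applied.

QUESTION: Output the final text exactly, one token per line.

Hunk 1: at line 1 remove [yvysu,qwlm] add [hez] -> 8 lines: sswpv hez hbfp czxs oqzg buwj rfp lyuc
Hunk 2: at line 5 remove [buwj,rfp] add [hssq,vuh,fjoa] -> 9 lines: sswpv hez hbfp czxs oqzg hssq vuh fjoa lyuc
Hunk 3: at line 3 remove [oqzg] add [uavm,bawn,roysq] -> 11 lines: sswpv hez hbfp czxs uavm bawn roysq hssq vuh fjoa lyuc

Answer: sswpv
hez
hbfp
czxs
uavm
bawn
roysq
hssq
vuh
fjoa
lyuc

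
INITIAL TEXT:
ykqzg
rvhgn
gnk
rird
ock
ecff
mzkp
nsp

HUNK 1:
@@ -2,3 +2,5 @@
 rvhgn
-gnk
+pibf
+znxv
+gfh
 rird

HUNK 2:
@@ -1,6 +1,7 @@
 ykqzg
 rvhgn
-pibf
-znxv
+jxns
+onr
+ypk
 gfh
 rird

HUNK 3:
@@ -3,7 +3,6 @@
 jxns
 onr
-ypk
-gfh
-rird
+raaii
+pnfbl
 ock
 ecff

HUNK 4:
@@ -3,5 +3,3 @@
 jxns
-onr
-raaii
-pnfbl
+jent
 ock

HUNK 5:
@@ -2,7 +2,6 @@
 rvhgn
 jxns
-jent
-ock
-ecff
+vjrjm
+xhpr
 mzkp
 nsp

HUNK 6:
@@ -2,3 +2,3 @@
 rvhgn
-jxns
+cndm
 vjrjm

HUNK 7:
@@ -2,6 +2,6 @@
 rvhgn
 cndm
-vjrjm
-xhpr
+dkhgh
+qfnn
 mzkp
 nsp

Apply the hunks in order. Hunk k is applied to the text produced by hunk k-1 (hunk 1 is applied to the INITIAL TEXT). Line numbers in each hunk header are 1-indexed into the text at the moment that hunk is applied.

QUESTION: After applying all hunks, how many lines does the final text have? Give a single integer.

Answer: 7

Derivation:
Hunk 1: at line 2 remove [gnk] add [pibf,znxv,gfh] -> 10 lines: ykqzg rvhgn pibf znxv gfh rird ock ecff mzkp nsp
Hunk 2: at line 1 remove [pibf,znxv] add [jxns,onr,ypk] -> 11 lines: ykqzg rvhgn jxns onr ypk gfh rird ock ecff mzkp nsp
Hunk 3: at line 3 remove [ypk,gfh,rird] add [raaii,pnfbl] -> 10 lines: ykqzg rvhgn jxns onr raaii pnfbl ock ecff mzkp nsp
Hunk 4: at line 3 remove [onr,raaii,pnfbl] add [jent] -> 8 lines: ykqzg rvhgn jxns jent ock ecff mzkp nsp
Hunk 5: at line 2 remove [jent,ock,ecff] add [vjrjm,xhpr] -> 7 lines: ykqzg rvhgn jxns vjrjm xhpr mzkp nsp
Hunk 6: at line 2 remove [jxns] add [cndm] -> 7 lines: ykqzg rvhgn cndm vjrjm xhpr mzkp nsp
Hunk 7: at line 2 remove [vjrjm,xhpr] add [dkhgh,qfnn] -> 7 lines: ykqzg rvhgn cndm dkhgh qfnn mzkp nsp
Final line count: 7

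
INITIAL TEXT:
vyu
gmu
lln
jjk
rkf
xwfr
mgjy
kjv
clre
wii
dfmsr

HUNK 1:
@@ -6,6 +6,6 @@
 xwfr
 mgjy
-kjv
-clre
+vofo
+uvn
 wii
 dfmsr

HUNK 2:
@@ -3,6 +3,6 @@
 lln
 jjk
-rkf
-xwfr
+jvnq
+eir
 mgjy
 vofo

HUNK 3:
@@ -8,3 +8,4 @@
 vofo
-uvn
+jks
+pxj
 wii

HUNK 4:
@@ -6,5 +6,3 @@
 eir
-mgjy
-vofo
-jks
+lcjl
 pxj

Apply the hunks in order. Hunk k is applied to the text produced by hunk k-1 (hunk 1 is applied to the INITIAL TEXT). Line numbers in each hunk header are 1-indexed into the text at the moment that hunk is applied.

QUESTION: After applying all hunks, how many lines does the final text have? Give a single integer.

Answer: 10

Derivation:
Hunk 1: at line 6 remove [kjv,clre] add [vofo,uvn] -> 11 lines: vyu gmu lln jjk rkf xwfr mgjy vofo uvn wii dfmsr
Hunk 2: at line 3 remove [rkf,xwfr] add [jvnq,eir] -> 11 lines: vyu gmu lln jjk jvnq eir mgjy vofo uvn wii dfmsr
Hunk 3: at line 8 remove [uvn] add [jks,pxj] -> 12 lines: vyu gmu lln jjk jvnq eir mgjy vofo jks pxj wii dfmsr
Hunk 4: at line 6 remove [mgjy,vofo,jks] add [lcjl] -> 10 lines: vyu gmu lln jjk jvnq eir lcjl pxj wii dfmsr
Final line count: 10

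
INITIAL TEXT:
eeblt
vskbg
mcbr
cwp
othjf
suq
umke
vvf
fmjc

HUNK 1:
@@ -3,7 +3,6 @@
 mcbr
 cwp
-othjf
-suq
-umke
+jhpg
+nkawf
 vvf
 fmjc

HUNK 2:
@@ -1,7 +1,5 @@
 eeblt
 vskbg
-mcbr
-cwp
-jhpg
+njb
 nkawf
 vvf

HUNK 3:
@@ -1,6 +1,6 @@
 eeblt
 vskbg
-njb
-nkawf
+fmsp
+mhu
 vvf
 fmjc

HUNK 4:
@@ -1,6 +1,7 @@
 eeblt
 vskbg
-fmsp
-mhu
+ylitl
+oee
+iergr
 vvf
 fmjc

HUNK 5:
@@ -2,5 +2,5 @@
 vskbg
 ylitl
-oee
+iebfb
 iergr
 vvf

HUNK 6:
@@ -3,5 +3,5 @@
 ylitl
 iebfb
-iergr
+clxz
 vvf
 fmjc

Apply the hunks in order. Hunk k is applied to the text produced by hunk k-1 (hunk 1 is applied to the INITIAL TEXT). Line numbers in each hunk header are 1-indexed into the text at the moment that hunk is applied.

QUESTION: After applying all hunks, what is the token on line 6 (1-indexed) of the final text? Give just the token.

Answer: vvf

Derivation:
Hunk 1: at line 3 remove [othjf,suq,umke] add [jhpg,nkawf] -> 8 lines: eeblt vskbg mcbr cwp jhpg nkawf vvf fmjc
Hunk 2: at line 1 remove [mcbr,cwp,jhpg] add [njb] -> 6 lines: eeblt vskbg njb nkawf vvf fmjc
Hunk 3: at line 1 remove [njb,nkawf] add [fmsp,mhu] -> 6 lines: eeblt vskbg fmsp mhu vvf fmjc
Hunk 4: at line 1 remove [fmsp,mhu] add [ylitl,oee,iergr] -> 7 lines: eeblt vskbg ylitl oee iergr vvf fmjc
Hunk 5: at line 2 remove [oee] add [iebfb] -> 7 lines: eeblt vskbg ylitl iebfb iergr vvf fmjc
Hunk 6: at line 3 remove [iergr] add [clxz] -> 7 lines: eeblt vskbg ylitl iebfb clxz vvf fmjc
Final line 6: vvf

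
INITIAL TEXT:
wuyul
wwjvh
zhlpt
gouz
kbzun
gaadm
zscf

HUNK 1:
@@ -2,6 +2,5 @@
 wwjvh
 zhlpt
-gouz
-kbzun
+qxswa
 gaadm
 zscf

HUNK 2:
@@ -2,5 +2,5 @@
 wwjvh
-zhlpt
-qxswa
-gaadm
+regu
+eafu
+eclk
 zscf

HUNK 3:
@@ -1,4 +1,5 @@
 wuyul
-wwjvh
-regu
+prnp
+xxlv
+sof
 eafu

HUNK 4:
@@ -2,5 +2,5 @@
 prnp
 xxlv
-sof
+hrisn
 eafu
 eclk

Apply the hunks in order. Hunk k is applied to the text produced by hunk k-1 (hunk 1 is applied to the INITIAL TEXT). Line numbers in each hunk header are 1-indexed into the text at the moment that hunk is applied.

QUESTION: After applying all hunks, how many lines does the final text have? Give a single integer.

Hunk 1: at line 2 remove [gouz,kbzun] add [qxswa] -> 6 lines: wuyul wwjvh zhlpt qxswa gaadm zscf
Hunk 2: at line 2 remove [zhlpt,qxswa,gaadm] add [regu,eafu,eclk] -> 6 lines: wuyul wwjvh regu eafu eclk zscf
Hunk 3: at line 1 remove [wwjvh,regu] add [prnp,xxlv,sof] -> 7 lines: wuyul prnp xxlv sof eafu eclk zscf
Hunk 4: at line 2 remove [sof] add [hrisn] -> 7 lines: wuyul prnp xxlv hrisn eafu eclk zscf
Final line count: 7

Answer: 7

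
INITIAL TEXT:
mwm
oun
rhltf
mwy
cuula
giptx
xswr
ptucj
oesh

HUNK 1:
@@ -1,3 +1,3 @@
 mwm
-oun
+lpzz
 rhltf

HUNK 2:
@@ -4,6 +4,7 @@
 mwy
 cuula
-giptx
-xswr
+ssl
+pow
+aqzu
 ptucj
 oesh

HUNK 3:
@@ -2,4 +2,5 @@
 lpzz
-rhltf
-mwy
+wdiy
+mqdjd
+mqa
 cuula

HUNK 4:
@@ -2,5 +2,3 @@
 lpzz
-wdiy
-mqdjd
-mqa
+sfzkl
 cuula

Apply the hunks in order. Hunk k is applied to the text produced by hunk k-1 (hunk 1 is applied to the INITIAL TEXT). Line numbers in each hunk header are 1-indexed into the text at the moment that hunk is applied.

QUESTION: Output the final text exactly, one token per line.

Answer: mwm
lpzz
sfzkl
cuula
ssl
pow
aqzu
ptucj
oesh

Derivation:
Hunk 1: at line 1 remove [oun] add [lpzz] -> 9 lines: mwm lpzz rhltf mwy cuula giptx xswr ptucj oesh
Hunk 2: at line 4 remove [giptx,xswr] add [ssl,pow,aqzu] -> 10 lines: mwm lpzz rhltf mwy cuula ssl pow aqzu ptucj oesh
Hunk 3: at line 2 remove [rhltf,mwy] add [wdiy,mqdjd,mqa] -> 11 lines: mwm lpzz wdiy mqdjd mqa cuula ssl pow aqzu ptucj oesh
Hunk 4: at line 2 remove [wdiy,mqdjd,mqa] add [sfzkl] -> 9 lines: mwm lpzz sfzkl cuula ssl pow aqzu ptucj oesh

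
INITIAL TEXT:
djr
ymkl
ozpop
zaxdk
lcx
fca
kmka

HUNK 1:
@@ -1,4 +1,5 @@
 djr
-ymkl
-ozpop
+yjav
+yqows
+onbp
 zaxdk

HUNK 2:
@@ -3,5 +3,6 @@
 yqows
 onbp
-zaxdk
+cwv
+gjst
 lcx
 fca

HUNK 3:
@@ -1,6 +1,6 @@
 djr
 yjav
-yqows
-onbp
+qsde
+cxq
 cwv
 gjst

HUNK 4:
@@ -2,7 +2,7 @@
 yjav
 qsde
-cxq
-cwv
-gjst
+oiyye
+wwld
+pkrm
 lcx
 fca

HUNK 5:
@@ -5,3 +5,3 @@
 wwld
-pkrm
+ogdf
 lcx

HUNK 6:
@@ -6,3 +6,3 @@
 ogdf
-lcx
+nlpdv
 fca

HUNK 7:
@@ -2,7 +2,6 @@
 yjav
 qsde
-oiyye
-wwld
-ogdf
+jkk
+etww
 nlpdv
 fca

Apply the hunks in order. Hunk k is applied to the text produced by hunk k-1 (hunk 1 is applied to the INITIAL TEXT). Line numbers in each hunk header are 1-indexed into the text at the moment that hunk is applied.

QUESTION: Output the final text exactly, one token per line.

Hunk 1: at line 1 remove [ymkl,ozpop] add [yjav,yqows,onbp] -> 8 lines: djr yjav yqows onbp zaxdk lcx fca kmka
Hunk 2: at line 3 remove [zaxdk] add [cwv,gjst] -> 9 lines: djr yjav yqows onbp cwv gjst lcx fca kmka
Hunk 3: at line 1 remove [yqows,onbp] add [qsde,cxq] -> 9 lines: djr yjav qsde cxq cwv gjst lcx fca kmka
Hunk 4: at line 2 remove [cxq,cwv,gjst] add [oiyye,wwld,pkrm] -> 9 lines: djr yjav qsde oiyye wwld pkrm lcx fca kmka
Hunk 5: at line 5 remove [pkrm] add [ogdf] -> 9 lines: djr yjav qsde oiyye wwld ogdf lcx fca kmka
Hunk 6: at line 6 remove [lcx] add [nlpdv] -> 9 lines: djr yjav qsde oiyye wwld ogdf nlpdv fca kmka
Hunk 7: at line 2 remove [oiyye,wwld,ogdf] add [jkk,etww] -> 8 lines: djr yjav qsde jkk etww nlpdv fca kmka

Answer: djr
yjav
qsde
jkk
etww
nlpdv
fca
kmka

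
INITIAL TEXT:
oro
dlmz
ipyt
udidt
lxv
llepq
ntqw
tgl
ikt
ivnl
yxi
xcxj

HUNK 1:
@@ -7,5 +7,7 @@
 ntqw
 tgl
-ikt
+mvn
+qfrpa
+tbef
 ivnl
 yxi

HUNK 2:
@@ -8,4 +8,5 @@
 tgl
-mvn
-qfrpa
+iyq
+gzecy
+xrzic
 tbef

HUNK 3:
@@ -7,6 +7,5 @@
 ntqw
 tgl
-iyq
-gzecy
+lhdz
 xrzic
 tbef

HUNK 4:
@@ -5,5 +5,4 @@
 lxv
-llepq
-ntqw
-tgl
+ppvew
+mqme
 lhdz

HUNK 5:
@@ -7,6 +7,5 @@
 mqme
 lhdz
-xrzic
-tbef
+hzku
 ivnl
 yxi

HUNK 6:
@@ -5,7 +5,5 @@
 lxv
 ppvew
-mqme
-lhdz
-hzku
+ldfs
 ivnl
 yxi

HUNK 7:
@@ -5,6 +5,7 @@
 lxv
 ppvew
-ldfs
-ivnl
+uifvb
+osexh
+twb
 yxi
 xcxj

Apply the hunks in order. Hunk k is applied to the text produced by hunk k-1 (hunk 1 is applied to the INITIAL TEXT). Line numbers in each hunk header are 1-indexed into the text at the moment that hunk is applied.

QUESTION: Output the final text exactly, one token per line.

Answer: oro
dlmz
ipyt
udidt
lxv
ppvew
uifvb
osexh
twb
yxi
xcxj

Derivation:
Hunk 1: at line 7 remove [ikt] add [mvn,qfrpa,tbef] -> 14 lines: oro dlmz ipyt udidt lxv llepq ntqw tgl mvn qfrpa tbef ivnl yxi xcxj
Hunk 2: at line 8 remove [mvn,qfrpa] add [iyq,gzecy,xrzic] -> 15 lines: oro dlmz ipyt udidt lxv llepq ntqw tgl iyq gzecy xrzic tbef ivnl yxi xcxj
Hunk 3: at line 7 remove [iyq,gzecy] add [lhdz] -> 14 lines: oro dlmz ipyt udidt lxv llepq ntqw tgl lhdz xrzic tbef ivnl yxi xcxj
Hunk 4: at line 5 remove [llepq,ntqw,tgl] add [ppvew,mqme] -> 13 lines: oro dlmz ipyt udidt lxv ppvew mqme lhdz xrzic tbef ivnl yxi xcxj
Hunk 5: at line 7 remove [xrzic,tbef] add [hzku] -> 12 lines: oro dlmz ipyt udidt lxv ppvew mqme lhdz hzku ivnl yxi xcxj
Hunk 6: at line 5 remove [mqme,lhdz,hzku] add [ldfs] -> 10 lines: oro dlmz ipyt udidt lxv ppvew ldfs ivnl yxi xcxj
Hunk 7: at line 5 remove [ldfs,ivnl] add [uifvb,osexh,twb] -> 11 lines: oro dlmz ipyt udidt lxv ppvew uifvb osexh twb yxi xcxj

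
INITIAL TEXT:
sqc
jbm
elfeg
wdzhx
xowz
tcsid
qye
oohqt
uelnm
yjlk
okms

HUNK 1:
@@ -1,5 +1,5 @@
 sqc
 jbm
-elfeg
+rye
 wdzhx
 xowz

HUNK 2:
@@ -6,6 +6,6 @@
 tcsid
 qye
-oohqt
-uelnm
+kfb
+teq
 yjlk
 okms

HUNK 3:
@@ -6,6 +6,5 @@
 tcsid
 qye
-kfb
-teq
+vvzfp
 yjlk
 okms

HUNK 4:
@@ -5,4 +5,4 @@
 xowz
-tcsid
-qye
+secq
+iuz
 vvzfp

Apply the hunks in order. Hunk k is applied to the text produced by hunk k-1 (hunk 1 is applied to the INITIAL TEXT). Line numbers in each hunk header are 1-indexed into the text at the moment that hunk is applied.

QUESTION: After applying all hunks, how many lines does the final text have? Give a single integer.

Answer: 10

Derivation:
Hunk 1: at line 1 remove [elfeg] add [rye] -> 11 lines: sqc jbm rye wdzhx xowz tcsid qye oohqt uelnm yjlk okms
Hunk 2: at line 6 remove [oohqt,uelnm] add [kfb,teq] -> 11 lines: sqc jbm rye wdzhx xowz tcsid qye kfb teq yjlk okms
Hunk 3: at line 6 remove [kfb,teq] add [vvzfp] -> 10 lines: sqc jbm rye wdzhx xowz tcsid qye vvzfp yjlk okms
Hunk 4: at line 5 remove [tcsid,qye] add [secq,iuz] -> 10 lines: sqc jbm rye wdzhx xowz secq iuz vvzfp yjlk okms
Final line count: 10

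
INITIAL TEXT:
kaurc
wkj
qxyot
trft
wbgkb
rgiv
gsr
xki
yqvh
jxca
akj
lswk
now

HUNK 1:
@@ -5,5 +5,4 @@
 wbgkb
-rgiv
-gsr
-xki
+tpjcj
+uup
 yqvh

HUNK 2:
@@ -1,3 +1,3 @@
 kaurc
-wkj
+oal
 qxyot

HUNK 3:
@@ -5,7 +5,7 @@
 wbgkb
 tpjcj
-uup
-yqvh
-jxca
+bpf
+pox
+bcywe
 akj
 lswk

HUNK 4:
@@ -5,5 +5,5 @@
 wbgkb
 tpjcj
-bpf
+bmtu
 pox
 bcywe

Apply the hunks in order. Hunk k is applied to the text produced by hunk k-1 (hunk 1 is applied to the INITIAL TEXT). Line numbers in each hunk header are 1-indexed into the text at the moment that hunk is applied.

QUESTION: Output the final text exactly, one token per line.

Answer: kaurc
oal
qxyot
trft
wbgkb
tpjcj
bmtu
pox
bcywe
akj
lswk
now

Derivation:
Hunk 1: at line 5 remove [rgiv,gsr,xki] add [tpjcj,uup] -> 12 lines: kaurc wkj qxyot trft wbgkb tpjcj uup yqvh jxca akj lswk now
Hunk 2: at line 1 remove [wkj] add [oal] -> 12 lines: kaurc oal qxyot trft wbgkb tpjcj uup yqvh jxca akj lswk now
Hunk 3: at line 5 remove [uup,yqvh,jxca] add [bpf,pox,bcywe] -> 12 lines: kaurc oal qxyot trft wbgkb tpjcj bpf pox bcywe akj lswk now
Hunk 4: at line 5 remove [bpf] add [bmtu] -> 12 lines: kaurc oal qxyot trft wbgkb tpjcj bmtu pox bcywe akj lswk now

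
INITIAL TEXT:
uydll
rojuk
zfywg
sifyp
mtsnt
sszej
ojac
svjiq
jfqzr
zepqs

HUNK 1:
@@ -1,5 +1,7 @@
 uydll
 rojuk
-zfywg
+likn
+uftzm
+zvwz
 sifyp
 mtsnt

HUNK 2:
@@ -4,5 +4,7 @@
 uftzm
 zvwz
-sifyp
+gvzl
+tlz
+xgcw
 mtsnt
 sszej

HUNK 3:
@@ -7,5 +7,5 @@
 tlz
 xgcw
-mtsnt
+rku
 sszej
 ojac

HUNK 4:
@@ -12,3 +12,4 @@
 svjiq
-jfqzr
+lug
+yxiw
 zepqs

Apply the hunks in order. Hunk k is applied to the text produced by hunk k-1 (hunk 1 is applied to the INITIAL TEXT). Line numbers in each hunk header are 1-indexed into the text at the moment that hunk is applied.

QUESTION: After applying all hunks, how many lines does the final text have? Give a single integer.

Hunk 1: at line 1 remove [zfywg] add [likn,uftzm,zvwz] -> 12 lines: uydll rojuk likn uftzm zvwz sifyp mtsnt sszej ojac svjiq jfqzr zepqs
Hunk 2: at line 4 remove [sifyp] add [gvzl,tlz,xgcw] -> 14 lines: uydll rojuk likn uftzm zvwz gvzl tlz xgcw mtsnt sszej ojac svjiq jfqzr zepqs
Hunk 3: at line 7 remove [mtsnt] add [rku] -> 14 lines: uydll rojuk likn uftzm zvwz gvzl tlz xgcw rku sszej ojac svjiq jfqzr zepqs
Hunk 4: at line 12 remove [jfqzr] add [lug,yxiw] -> 15 lines: uydll rojuk likn uftzm zvwz gvzl tlz xgcw rku sszej ojac svjiq lug yxiw zepqs
Final line count: 15

Answer: 15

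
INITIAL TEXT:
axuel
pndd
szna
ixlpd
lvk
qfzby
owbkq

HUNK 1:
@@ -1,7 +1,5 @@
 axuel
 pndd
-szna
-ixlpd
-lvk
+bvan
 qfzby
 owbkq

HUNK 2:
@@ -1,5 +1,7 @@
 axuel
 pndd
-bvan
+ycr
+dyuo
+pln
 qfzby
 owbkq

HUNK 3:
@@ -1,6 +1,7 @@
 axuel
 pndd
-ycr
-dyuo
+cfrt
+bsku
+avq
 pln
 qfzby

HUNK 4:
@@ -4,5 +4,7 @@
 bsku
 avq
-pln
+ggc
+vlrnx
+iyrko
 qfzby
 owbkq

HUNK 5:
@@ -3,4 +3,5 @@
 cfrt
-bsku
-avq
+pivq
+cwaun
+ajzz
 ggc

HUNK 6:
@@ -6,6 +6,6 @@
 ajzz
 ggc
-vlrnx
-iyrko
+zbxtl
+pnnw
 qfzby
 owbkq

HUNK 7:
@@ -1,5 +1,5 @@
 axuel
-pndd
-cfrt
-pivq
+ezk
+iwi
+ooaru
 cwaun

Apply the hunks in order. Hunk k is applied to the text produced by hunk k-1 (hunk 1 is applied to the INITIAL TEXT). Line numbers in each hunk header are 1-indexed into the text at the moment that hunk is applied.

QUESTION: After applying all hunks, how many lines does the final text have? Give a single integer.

Hunk 1: at line 1 remove [szna,ixlpd,lvk] add [bvan] -> 5 lines: axuel pndd bvan qfzby owbkq
Hunk 2: at line 1 remove [bvan] add [ycr,dyuo,pln] -> 7 lines: axuel pndd ycr dyuo pln qfzby owbkq
Hunk 3: at line 1 remove [ycr,dyuo] add [cfrt,bsku,avq] -> 8 lines: axuel pndd cfrt bsku avq pln qfzby owbkq
Hunk 4: at line 4 remove [pln] add [ggc,vlrnx,iyrko] -> 10 lines: axuel pndd cfrt bsku avq ggc vlrnx iyrko qfzby owbkq
Hunk 5: at line 3 remove [bsku,avq] add [pivq,cwaun,ajzz] -> 11 lines: axuel pndd cfrt pivq cwaun ajzz ggc vlrnx iyrko qfzby owbkq
Hunk 6: at line 6 remove [vlrnx,iyrko] add [zbxtl,pnnw] -> 11 lines: axuel pndd cfrt pivq cwaun ajzz ggc zbxtl pnnw qfzby owbkq
Hunk 7: at line 1 remove [pndd,cfrt,pivq] add [ezk,iwi,ooaru] -> 11 lines: axuel ezk iwi ooaru cwaun ajzz ggc zbxtl pnnw qfzby owbkq
Final line count: 11

Answer: 11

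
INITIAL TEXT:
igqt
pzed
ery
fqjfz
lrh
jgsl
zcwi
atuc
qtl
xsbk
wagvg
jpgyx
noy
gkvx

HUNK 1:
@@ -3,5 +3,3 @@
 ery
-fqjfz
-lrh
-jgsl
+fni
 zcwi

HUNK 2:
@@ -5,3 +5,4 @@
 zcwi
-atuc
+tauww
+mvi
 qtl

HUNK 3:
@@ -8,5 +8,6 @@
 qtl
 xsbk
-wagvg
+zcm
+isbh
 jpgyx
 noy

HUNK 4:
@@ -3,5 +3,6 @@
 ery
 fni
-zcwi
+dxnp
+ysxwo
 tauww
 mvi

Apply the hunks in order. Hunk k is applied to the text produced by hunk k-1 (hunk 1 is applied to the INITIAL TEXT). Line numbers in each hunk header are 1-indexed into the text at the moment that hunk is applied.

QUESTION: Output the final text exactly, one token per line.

Hunk 1: at line 3 remove [fqjfz,lrh,jgsl] add [fni] -> 12 lines: igqt pzed ery fni zcwi atuc qtl xsbk wagvg jpgyx noy gkvx
Hunk 2: at line 5 remove [atuc] add [tauww,mvi] -> 13 lines: igqt pzed ery fni zcwi tauww mvi qtl xsbk wagvg jpgyx noy gkvx
Hunk 3: at line 8 remove [wagvg] add [zcm,isbh] -> 14 lines: igqt pzed ery fni zcwi tauww mvi qtl xsbk zcm isbh jpgyx noy gkvx
Hunk 4: at line 3 remove [zcwi] add [dxnp,ysxwo] -> 15 lines: igqt pzed ery fni dxnp ysxwo tauww mvi qtl xsbk zcm isbh jpgyx noy gkvx

Answer: igqt
pzed
ery
fni
dxnp
ysxwo
tauww
mvi
qtl
xsbk
zcm
isbh
jpgyx
noy
gkvx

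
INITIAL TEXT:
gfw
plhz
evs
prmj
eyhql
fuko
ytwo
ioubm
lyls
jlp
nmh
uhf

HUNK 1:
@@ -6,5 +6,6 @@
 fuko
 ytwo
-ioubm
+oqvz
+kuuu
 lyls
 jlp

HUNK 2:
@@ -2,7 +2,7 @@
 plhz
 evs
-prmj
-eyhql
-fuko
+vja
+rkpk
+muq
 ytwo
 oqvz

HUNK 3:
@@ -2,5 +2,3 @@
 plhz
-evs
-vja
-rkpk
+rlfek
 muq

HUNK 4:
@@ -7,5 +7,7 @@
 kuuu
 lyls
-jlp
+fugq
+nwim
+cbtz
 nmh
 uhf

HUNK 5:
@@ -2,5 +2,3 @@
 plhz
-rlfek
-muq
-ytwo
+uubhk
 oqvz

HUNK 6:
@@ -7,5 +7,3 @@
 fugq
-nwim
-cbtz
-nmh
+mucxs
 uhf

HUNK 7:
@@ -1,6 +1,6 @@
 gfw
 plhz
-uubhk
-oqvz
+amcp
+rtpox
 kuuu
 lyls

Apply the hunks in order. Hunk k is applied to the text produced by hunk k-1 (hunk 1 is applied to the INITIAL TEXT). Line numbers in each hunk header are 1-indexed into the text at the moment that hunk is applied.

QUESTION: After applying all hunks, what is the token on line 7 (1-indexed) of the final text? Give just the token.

Hunk 1: at line 6 remove [ioubm] add [oqvz,kuuu] -> 13 lines: gfw plhz evs prmj eyhql fuko ytwo oqvz kuuu lyls jlp nmh uhf
Hunk 2: at line 2 remove [prmj,eyhql,fuko] add [vja,rkpk,muq] -> 13 lines: gfw plhz evs vja rkpk muq ytwo oqvz kuuu lyls jlp nmh uhf
Hunk 3: at line 2 remove [evs,vja,rkpk] add [rlfek] -> 11 lines: gfw plhz rlfek muq ytwo oqvz kuuu lyls jlp nmh uhf
Hunk 4: at line 7 remove [jlp] add [fugq,nwim,cbtz] -> 13 lines: gfw plhz rlfek muq ytwo oqvz kuuu lyls fugq nwim cbtz nmh uhf
Hunk 5: at line 2 remove [rlfek,muq,ytwo] add [uubhk] -> 11 lines: gfw plhz uubhk oqvz kuuu lyls fugq nwim cbtz nmh uhf
Hunk 6: at line 7 remove [nwim,cbtz,nmh] add [mucxs] -> 9 lines: gfw plhz uubhk oqvz kuuu lyls fugq mucxs uhf
Hunk 7: at line 1 remove [uubhk,oqvz] add [amcp,rtpox] -> 9 lines: gfw plhz amcp rtpox kuuu lyls fugq mucxs uhf
Final line 7: fugq

Answer: fugq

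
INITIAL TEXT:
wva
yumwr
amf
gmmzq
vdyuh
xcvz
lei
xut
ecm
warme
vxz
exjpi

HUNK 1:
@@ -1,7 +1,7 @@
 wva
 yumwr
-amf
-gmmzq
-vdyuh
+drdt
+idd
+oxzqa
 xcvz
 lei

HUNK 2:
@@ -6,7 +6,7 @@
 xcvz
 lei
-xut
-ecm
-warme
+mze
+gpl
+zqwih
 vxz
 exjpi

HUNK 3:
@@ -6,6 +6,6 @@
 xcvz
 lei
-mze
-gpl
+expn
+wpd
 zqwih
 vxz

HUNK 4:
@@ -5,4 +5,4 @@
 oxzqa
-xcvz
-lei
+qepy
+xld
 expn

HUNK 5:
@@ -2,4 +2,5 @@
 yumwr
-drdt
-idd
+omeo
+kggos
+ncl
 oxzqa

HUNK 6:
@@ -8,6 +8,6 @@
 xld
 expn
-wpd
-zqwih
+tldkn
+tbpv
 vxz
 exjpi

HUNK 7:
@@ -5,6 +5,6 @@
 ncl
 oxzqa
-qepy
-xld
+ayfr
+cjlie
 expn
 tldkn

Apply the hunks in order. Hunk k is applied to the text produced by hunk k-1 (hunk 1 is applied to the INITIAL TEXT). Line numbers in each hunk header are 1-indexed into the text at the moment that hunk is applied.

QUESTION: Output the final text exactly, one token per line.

Hunk 1: at line 1 remove [amf,gmmzq,vdyuh] add [drdt,idd,oxzqa] -> 12 lines: wva yumwr drdt idd oxzqa xcvz lei xut ecm warme vxz exjpi
Hunk 2: at line 6 remove [xut,ecm,warme] add [mze,gpl,zqwih] -> 12 lines: wva yumwr drdt idd oxzqa xcvz lei mze gpl zqwih vxz exjpi
Hunk 3: at line 6 remove [mze,gpl] add [expn,wpd] -> 12 lines: wva yumwr drdt idd oxzqa xcvz lei expn wpd zqwih vxz exjpi
Hunk 4: at line 5 remove [xcvz,lei] add [qepy,xld] -> 12 lines: wva yumwr drdt idd oxzqa qepy xld expn wpd zqwih vxz exjpi
Hunk 5: at line 2 remove [drdt,idd] add [omeo,kggos,ncl] -> 13 lines: wva yumwr omeo kggos ncl oxzqa qepy xld expn wpd zqwih vxz exjpi
Hunk 6: at line 8 remove [wpd,zqwih] add [tldkn,tbpv] -> 13 lines: wva yumwr omeo kggos ncl oxzqa qepy xld expn tldkn tbpv vxz exjpi
Hunk 7: at line 5 remove [qepy,xld] add [ayfr,cjlie] -> 13 lines: wva yumwr omeo kggos ncl oxzqa ayfr cjlie expn tldkn tbpv vxz exjpi

Answer: wva
yumwr
omeo
kggos
ncl
oxzqa
ayfr
cjlie
expn
tldkn
tbpv
vxz
exjpi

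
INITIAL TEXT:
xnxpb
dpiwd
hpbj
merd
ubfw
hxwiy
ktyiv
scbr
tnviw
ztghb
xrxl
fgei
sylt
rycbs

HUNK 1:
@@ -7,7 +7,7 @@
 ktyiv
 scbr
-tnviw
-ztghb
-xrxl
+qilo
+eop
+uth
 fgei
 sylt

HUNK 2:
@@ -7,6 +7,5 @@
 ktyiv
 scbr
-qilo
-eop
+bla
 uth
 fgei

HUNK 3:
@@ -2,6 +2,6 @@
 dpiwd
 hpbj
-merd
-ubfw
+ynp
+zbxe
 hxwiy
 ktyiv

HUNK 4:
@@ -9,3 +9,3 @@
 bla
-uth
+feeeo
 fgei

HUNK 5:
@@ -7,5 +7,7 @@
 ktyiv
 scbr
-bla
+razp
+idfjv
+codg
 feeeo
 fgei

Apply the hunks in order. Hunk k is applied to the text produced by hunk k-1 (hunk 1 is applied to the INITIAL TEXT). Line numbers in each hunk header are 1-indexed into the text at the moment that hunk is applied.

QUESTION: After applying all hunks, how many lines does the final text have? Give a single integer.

Answer: 15

Derivation:
Hunk 1: at line 7 remove [tnviw,ztghb,xrxl] add [qilo,eop,uth] -> 14 lines: xnxpb dpiwd hpbj merd ubfw hxwiy ktyiv scbr qilo eop uth fgei sylt rycbs
Hunk 2: at line 7 remove [qilo,eop] add [bla] -> 13 lines: xnxpb dpiwd hpbj merd ubfw hxwiy ktyiv scbr bla uth fgei sylt rycbs
Hunk 3: at line 2 remove [merd,ubfw] add [ynp,zbxe] -> 13 lines: xnxpb dpiwd hpbj ynp zbxe hxwiy ktyiv scbr bla uth fgei sylt rycbs
Hunk 4: at line 9 remove [uth] add [feeeo] -> 13 lines: xnxpb dpiwd hpbj ynp zbxe hxwiy ktyiv scbr bla feeeo fgei sylt rycbs
Hunk 5: at line 7 remove [bla] add [razp,idfjv,codg] -> 15 lines: xnxpb dpiwd hpbj ynp zbxe hxwiy ktyiv scbr razp idfjv codg feeeo fgei sylt rycbs
Final line count: 15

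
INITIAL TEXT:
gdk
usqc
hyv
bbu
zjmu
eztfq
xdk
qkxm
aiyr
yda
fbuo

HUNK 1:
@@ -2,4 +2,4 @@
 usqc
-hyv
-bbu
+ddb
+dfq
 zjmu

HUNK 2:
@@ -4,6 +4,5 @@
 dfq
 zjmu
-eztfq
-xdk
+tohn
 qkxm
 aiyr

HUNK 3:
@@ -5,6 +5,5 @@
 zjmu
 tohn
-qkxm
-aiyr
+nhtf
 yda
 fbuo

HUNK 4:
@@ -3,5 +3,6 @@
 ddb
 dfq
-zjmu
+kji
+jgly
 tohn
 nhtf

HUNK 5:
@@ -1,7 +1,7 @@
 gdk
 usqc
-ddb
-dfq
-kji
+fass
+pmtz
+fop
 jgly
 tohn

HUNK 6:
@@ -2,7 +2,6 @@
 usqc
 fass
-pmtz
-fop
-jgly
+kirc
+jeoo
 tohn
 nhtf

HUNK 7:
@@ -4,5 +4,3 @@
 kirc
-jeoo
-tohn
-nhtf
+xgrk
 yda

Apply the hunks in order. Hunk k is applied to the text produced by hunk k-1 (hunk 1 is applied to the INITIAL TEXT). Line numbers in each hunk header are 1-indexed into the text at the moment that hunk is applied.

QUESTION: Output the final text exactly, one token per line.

Answer: gdk
usqc
fass
kirc
xgrk
yda
fbuo

Derivation:
Hunk 1: at line 2 remove [hyv,bbu] add [ddb,dfq] -> 11 lines: gdk usqc ddb dfq zjmu eztfq xdk qkxm aiyr yda fbuo
Hunk 2: at line 4 remove [eztfq,xdk] add [tohn] -> 10 lines: gdk usqc ddb dfq zjmu tohn qkxm aiyr yda fbuo
Hunk 3: at line 5 remove [qkxm,aiyr] add [nhtf] -> 9 lines: gdk usqc ddb dfq zjmu tohn nhtf yda fbuo
Hunk 4: at line 3 remove [zjmu] add [kji,jgly] -> 10 lines: gdk usqc ddb dfq kji jgly tohn nhtf yda fbuo
Hunk 5: at line 1 remove [ddb,dfq,kji] add [fass,pmtz,fop] -> 10 lines: gdk usqc fass pmtz fop jgly tohn nhtf yda fbuo
Hunk 6: at line 2 remove [pmtz,fop,jgly] add [kirc,jeoo] -> 9 lines: gdk usqc fass kirc jeoo tohn nhtf yda fbuo
Hunk 7: at line 4 remove [jeoo,tohn,nhtf] add [xgrk] -> 7 lines: gdk usqc fass kirc xgrk yda fbuo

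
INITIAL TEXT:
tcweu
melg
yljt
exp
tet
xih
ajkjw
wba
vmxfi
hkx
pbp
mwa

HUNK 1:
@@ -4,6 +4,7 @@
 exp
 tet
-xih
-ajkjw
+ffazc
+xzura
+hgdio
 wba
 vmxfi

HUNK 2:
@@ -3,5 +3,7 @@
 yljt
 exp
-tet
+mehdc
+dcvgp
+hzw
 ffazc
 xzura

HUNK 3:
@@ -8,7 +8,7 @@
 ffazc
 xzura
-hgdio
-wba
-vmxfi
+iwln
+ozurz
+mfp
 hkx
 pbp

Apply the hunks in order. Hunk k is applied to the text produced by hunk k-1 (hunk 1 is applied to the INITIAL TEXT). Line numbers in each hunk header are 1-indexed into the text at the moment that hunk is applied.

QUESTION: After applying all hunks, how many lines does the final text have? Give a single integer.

Answer: 15

Derivation:
Hunk 1: at line 4 remove [xih,ajkjw] add [ffazc,xzura,hgdio] -> 13 lines: tcweu melg yljt exp tet ffazc xzura hgdio wba vmxfi hkx pbp mwa
Hunk 2: at line 3 remove [tet] add [mehdc,dcvgp,hzw] -> 15 lines: tcweu melg yljt exp mehdc dcvgp hzw ffazc xzura hgdio wba vmxfi hkx pbp mwa
Hunk 3: at line 8 remove [hgdio,wba,vmxfi] add [iwln,ozurz,mfp] -> 15 lines: tcweu melg yljt exp mehdc dcvgp hzw ffazc xzura iwln ozurz mfp hkx pbp mwa
Final line count: 15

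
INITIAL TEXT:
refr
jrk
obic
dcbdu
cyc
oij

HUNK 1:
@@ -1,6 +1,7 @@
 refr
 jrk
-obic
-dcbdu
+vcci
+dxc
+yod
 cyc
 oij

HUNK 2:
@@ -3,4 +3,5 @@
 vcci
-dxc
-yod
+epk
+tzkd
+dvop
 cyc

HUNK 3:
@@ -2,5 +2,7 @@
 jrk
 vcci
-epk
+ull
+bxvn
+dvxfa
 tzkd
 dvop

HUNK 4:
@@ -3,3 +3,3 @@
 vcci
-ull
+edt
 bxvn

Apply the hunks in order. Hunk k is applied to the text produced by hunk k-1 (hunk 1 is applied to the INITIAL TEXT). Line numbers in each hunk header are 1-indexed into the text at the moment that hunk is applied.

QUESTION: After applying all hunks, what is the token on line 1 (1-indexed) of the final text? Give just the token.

Answer: refr

Derivation:
Hunk 1: at line 1 remove [obic,dcbdu] add [vcci,dxc,yod] -> 7 lines: refr jrk vcci dxc yod cyc oij
Hunk 2: at line 3 remove [dxc,yod] add [epk,tzkd,dvop] -> 8 lines: refr jrk vcci epk tzkd dvop cyc oij
Hunk 3: at line 2 remove [epk] add [ull,bxvn,dvxfa] -> 10 lines: refr jrk vcci ull bxvn dvxfa tzkd dvop cyc oij
Hunk 4: at line 3 remove [ull] add [edt] -> 10 lines: refr jrk vcci edt bxvn dvxfa tzkd dvop cyc oij
Final line 1: refr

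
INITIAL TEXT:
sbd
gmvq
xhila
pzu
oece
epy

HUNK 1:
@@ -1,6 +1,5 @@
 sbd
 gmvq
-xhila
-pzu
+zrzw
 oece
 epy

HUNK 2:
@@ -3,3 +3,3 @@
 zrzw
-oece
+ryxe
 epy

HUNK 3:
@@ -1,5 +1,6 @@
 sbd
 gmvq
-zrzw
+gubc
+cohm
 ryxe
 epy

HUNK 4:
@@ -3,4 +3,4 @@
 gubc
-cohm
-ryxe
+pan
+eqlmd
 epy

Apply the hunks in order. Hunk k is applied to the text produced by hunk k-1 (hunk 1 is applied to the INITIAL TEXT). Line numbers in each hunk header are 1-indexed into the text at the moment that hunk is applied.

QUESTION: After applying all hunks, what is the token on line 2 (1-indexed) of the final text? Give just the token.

Answer: gmvq

Derivation:
Hunk 1: at line 1 remove [xhila,pzu] add [zrzw] -> 5 lines: sbd gmvq zrzw oece epy
Hunk 2: at line 3 remove [oece] add [ryxe] -> 5 lines: sbd gmvq zrzw ryxe epy
Hunk 3: at line 1 remove [zrzw] add [gubc,cohm] -> 6 lines: sbd gmvq gubc cohm ryxe epy
Hunk 4: at line 3 remove [cohm,ryxe] add [pan,eqlmd] -> 6 lines: sbd gmvq gubc pan eqlmd epy
Final line 2: gmvq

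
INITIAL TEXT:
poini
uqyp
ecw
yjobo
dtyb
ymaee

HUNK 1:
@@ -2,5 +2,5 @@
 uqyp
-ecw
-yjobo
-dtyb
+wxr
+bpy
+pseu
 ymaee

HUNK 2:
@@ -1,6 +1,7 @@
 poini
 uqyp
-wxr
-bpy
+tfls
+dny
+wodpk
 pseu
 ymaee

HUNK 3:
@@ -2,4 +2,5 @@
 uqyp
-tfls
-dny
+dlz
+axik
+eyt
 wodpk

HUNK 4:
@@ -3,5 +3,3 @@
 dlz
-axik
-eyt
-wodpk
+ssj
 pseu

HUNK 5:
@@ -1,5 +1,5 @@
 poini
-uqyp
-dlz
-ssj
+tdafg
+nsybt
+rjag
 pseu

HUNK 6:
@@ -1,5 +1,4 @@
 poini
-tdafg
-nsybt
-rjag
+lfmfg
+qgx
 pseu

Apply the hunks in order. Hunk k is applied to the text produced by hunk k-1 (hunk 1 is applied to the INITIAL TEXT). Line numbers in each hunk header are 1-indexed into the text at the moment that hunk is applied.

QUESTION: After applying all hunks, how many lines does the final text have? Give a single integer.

Answer: 5

Derivation:
Hunk 1: at line 2 remove [ecw,yjobo,dtyb] add [wxr,bpy,pseu] -> 6 lines: poini uqyp wxr bpy pseu ymaee
Hunk 2: at line 1 remove [wxr,bpy] add [tfls,dny,wodpk] -> 7 lines: poini uqyp tfls dny wodpk pseu ymaee
Hunk 3: at line 2 remove [tfls,dny] add [dlz,axik,eyt] -> 8 lines: poini uqyp dlz axik eyt wodpk pseu ymaee
Hunk 4: at line 3 remove [axik,eyt,wodpk] add [ssj] -> 6 lines: poini uqyp dlz ssj pseu ymaee
Hunk 5: at line 1 remove [uqyp,dlz,ssj] add [tdafg,nsybt,rjag] -> 6 lines: poini tdafg nsybt rjag pseu ymaee
Hunk 6: at line 1 remove [tdafg,nsybt,rjag] add [lfmfg,qgx] -> 5 lines: poini lfmfg qgx pseu ymaee
Final line count: 5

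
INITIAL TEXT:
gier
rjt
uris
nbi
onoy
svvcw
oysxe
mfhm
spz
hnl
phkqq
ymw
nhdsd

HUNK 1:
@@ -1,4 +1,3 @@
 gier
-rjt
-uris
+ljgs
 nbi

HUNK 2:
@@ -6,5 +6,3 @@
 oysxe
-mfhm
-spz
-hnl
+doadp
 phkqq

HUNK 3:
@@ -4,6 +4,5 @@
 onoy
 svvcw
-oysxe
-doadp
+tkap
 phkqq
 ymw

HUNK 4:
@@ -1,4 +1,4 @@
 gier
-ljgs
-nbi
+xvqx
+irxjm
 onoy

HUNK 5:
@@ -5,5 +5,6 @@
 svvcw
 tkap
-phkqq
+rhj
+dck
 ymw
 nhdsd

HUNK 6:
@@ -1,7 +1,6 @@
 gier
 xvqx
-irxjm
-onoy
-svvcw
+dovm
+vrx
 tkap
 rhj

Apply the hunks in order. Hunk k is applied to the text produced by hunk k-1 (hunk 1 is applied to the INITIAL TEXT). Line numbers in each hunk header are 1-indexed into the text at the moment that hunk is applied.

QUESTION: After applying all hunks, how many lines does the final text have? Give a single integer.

Answer: 9

Derivation:
Hunk 1: at line 1 remove [rjt,uris] add [ljgs] -> 12 lines: gier ljgs nbi onoy svvcw oysxe mfhm spz hnl phkqq ymw nhdsd
Hunk 2: at line 6 remove [mfhm,spz,hnl] add [doadp] -> 10 lines: gier ljgs nbi onoy svvcw oysxe doadp phkqq ymw nhdsd
Hunk 3: at line 4 remove [oysxe,doadp] add [tkap] -> 9 lines: gier ljgs nbi onoy svvcw tkap phkqq ymw nhdsd
Hunk 4: at line 1 remove [ljgs,nbi] add [xvqx,irxjm] -> 9 lines: gier xvqx irxjm onoy svvcw tkap phkqq ymw nhdsd
Hunk 5: at line 5 remove [phkqq] add [rhj,dck] -> 10 lines: gier xvqx irxjm onoy svvcw tkap rhj dck ymw nhdsd
Hunk 6: at line 1 remove [irxjm,onoy,svvcw] add [dovm,vrx] -> 9 lines: gier xvqx dovm vrx tkap rhj dck ymw nhdsd
Final line count: 9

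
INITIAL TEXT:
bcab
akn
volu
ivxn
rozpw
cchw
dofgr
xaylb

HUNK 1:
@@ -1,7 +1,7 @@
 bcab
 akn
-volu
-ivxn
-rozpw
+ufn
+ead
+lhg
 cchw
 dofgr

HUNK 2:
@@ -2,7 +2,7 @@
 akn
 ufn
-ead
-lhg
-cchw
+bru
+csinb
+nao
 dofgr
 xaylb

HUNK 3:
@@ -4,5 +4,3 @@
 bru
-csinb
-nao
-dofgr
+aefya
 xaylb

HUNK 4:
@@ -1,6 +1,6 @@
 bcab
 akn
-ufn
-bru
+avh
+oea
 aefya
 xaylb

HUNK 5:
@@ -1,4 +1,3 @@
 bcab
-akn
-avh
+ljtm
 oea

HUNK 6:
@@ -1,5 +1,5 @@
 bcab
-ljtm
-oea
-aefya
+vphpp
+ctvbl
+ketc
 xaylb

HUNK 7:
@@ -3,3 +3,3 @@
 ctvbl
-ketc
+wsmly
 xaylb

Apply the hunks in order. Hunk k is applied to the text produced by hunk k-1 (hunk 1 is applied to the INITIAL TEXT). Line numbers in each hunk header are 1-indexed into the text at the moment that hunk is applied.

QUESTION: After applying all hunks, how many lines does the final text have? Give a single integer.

Answer: 5

Derivation:
Hunk 1: at line 1 remove [volu,ivxn,rozpw] add [ufn,ead,lhg] -> 8 lines: bcab akn ufn ead lhg cchw dofgr xaylb
Hunk 2: at line 2 remove [ead,lhg,cchw] add [bru,csinb,nao] -> 8 lines: bcab akn ufn bru csinb nao dofgr xaylb
Hunk 3: at line 4 remove [csinb,nao,dofgr] add [aefya] -> 6 lines: bcab akn ufn bru aefya xaylb
Hunk 4: at line 1 remove [ufn,bru] add [avh,oea] -> 6 lines: bcab akn avh oea aefya xaylb
Hunk 5: at line 1 remove [akn,avh] add [ljtm] -> 5 lines: bcab ljtm oea aefya xaylb
Hunk 6: at line 1 remove [ljtm,oea,aefya] add [vphpp,ctvbl,ketc] -> 5 lines: bcab vphpp ctvbl ketc xaylb
Hunk 7: at line 3 remove [ketc] add [wsmly] -> 5 lines: bcab vphpp ctvbl wsmly xaylb
Final line count: 5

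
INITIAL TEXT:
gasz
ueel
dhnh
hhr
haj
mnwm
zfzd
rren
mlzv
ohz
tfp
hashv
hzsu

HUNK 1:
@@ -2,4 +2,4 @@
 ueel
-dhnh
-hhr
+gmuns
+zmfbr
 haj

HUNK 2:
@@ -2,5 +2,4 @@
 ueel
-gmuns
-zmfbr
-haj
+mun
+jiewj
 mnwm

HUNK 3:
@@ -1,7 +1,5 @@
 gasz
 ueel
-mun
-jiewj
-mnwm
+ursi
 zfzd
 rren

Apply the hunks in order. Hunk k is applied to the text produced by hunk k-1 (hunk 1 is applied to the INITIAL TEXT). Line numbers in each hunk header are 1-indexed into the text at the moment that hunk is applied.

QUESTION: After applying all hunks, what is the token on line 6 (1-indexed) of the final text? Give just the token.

Hunk 1: at line 2 remove [dhnh,hhr] add [gmuns,zmfbr] -> 13 lines: gasz ueel gmuns zmfbr haj mnwm zfzd rren mlzv ohz tfp hashv hzsu
Hunk 2: at line 2 remove [gmuns,zmfbr,haj] add [mun,jiewj] -> 12 lines: gasz ueel mun jiewj mnwm zfzd rren mlzv ohz tfp hashv hzsu
Hunk 3: at line 1 remove [mun,jiewj,mnwm] add [ursi] -> 10 lines: gasz ueel ursi zfzd rren mlzv ohz tfp hashv hzsu
Final line 6: mlzv

Answer: mlzv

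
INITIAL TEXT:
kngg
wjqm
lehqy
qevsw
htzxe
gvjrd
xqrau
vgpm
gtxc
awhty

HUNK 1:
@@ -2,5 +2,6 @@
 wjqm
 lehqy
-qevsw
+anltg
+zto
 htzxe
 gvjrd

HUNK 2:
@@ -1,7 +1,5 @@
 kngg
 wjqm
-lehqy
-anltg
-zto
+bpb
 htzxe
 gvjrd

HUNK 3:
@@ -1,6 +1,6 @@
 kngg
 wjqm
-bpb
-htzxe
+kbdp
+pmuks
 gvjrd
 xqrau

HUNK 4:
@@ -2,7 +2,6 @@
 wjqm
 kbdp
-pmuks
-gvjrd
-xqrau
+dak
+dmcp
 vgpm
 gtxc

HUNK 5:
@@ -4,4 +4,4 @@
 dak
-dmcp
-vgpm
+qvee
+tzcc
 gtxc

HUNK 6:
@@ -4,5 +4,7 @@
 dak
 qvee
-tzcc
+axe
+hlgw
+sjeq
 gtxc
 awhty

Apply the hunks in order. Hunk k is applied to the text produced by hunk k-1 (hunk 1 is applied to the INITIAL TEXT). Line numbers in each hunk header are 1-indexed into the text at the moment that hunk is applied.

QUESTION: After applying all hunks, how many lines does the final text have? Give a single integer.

Answer: 10

Derivation:
Hunk 1: at line 2 remove [qevsw] add [anltg,zto] -> 11 lines: kngg wjqm lehqy anltg zto htzxe gvjrd xqrau vgpm gtxc awhty
Hunk 2: at line 1 remove [lehqy,anltg,zto] add [bpb] -> 9 lines: kngg wjqm bpb htzxe gvjrd xqrau vgpm gtxc awhty
Hunk 3: at line 1 remove [bpb,htzxe] add [kbdp,pmuks] -> 9 lines: kngg wjqm kbdp pmuks gvjrd xqrau vgpm gtxc awhty
Hunk 4: at line 2 remove [pmuks,gvjrd,xqrau] add [dak,dmcp] -> 8 lines: kngg wjqm kbdp dak dmcp vgpm gtxc awhty
Hunk 5: at line 4 remove [dmcp,vgpm] add [qvee,tzcc] -> 8 lines: kngg wjqm kbdp dak qvee tzcc gtxc awhty
Hunk 6: at line 4 remove [tzcc] add [axe,hlgw,sjeq] -> 10 lines: kngg wjqm kbdp dak qvee axe hlgw sjeq gtxc awhty
Final line count: 10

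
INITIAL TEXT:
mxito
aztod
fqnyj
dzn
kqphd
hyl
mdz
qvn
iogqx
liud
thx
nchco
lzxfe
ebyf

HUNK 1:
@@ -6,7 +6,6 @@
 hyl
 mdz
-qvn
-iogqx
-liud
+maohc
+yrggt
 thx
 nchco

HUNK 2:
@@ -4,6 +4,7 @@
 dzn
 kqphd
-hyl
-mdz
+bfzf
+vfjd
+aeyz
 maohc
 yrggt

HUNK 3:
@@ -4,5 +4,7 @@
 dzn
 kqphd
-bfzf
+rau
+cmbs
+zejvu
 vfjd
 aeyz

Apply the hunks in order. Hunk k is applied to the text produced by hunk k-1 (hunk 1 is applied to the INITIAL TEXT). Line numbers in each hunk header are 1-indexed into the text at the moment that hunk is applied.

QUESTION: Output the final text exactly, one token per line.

Hunk 1: at line 6 remove [qvn,iogqx,liud] add [maohc,yrggt] -> 13 lines: mxito aztod fqnyj dzn kqphd hyl mdz maohc yrggt thx nchco lzxfe ebyf
Hunk 2: at line 4 remove [hyl,mdz] add [bfzf,vfjd,aeyz] -> 14 lines: mxito aztod fqnyj dzn kqphd bfzf vfjd aeyz maohc yrggt thx nchco lzxfe ebyf
Hunk 3: at line 4 remove [bfzf] add [rau,cmbs,zejvu] -> 16 lines: mxito aztod fqnyj dzn kqphd rau cmbs zejvu vfjd aeyz maohc yrggt thx nchco lzxfe ebyf

Answer: mxito
aztod
fqnyj
dzn
kqphd
rau
cmbs
zejvu
vfjd
aeyz
maohc
yrggt
thx
nchco
lzxfe
ebyf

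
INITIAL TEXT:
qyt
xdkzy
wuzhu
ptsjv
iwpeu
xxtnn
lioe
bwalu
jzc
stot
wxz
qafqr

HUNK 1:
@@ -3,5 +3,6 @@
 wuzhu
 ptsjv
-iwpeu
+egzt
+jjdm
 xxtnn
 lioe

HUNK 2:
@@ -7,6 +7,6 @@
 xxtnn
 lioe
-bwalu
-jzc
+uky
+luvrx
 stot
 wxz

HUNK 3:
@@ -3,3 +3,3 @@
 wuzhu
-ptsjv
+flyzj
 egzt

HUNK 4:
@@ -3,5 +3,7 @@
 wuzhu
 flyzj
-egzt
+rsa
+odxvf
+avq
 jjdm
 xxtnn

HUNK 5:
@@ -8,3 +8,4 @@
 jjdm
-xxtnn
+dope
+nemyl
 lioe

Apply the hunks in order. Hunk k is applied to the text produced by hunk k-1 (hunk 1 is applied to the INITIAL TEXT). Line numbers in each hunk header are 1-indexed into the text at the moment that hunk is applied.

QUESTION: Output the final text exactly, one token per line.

Hunk 1: at line 3 remove [iwpeu] add [egzt,jjdm] -> 13 lines: qyt xdkzy wuzhu ptsjv egzt jjdm xxtnn lioe bwalu jzc stot wxz qafqr
Hunk 2: at line 7 remove [bwalu,jzc] add [uky,luvrx] -> 13 lines: qyt xdkzy wuzhu ptsjv egzt jjdm xxtnn lioe uky luvrx stot wxz qafqr
Hunk 3: at line 3 remove [ptsjv] add [flyzj] -> 13 lines: qyt xdkzy wuzhu flyzj egzt jjdm xxtnn lioe uky luvrx stot wxz qafqr
Hunk 4: at line 3 remove [egzt] add [rsa,odxvf,avq] -> 15 lines: qyt xdkzy wuzhu flyzj rsa odxvf avq jjdm xxtnn lioe uky luvrx stot wxz qafqr
Hunk 5: at line 8 remove [xxtnn] add [dope,nemyl] -> 16 lines: qyt xdkzy wuzhu flyzj rsa odxvf avq jjdm dope nemyl lioe uky luvrx stot wxz qafqr

Answer: qyt
xdkzy
wuzhu
flyzj
rsa
odxvf
avq
jjdm
dope
nemyl
lioe
uky
luvrx
stot
wxz
qafqr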